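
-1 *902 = -902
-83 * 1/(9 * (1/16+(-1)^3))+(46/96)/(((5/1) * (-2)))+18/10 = 10013/864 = 11.59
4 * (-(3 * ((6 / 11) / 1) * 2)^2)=-5184 / 121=-42.84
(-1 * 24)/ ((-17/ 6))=144/ 17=8.47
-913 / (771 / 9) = -10.66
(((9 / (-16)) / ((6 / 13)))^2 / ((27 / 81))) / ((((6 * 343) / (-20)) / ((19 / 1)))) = -144495 / 175616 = -0.82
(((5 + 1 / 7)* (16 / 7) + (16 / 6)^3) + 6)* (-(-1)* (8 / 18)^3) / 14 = 1554496 / 6751269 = 0.23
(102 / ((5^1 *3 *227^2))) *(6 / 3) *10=136 / 51529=0.00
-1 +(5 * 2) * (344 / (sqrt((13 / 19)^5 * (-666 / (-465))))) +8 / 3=7424.56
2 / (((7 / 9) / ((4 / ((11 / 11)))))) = 72 / 7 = 10.29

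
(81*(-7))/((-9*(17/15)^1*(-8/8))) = -945/17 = -55.59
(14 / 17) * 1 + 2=48 / 17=2.82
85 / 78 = 1.09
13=13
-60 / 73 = -0.82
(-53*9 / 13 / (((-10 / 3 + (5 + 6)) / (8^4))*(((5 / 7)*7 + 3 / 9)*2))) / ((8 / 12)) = -2756.71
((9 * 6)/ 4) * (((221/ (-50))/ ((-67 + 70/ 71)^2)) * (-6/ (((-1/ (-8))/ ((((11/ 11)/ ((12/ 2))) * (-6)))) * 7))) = -360955764/ 3844394575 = -0.09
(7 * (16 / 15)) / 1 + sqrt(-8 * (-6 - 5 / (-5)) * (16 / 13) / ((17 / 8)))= 32 * sqrt(1105) / 221 + 112 / 15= 12.28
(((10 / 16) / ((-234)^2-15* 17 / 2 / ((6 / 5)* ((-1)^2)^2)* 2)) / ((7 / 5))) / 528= 25 / 1612742208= 0.00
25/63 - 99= -6212/63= -98.60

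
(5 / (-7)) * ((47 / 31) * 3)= -705 / 217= -3.25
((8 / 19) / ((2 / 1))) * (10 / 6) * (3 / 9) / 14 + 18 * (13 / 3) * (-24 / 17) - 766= -17827948 / 20349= -876.11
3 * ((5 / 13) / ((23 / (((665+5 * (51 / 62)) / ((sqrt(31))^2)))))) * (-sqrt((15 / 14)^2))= -9334125 / 8045492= -1.16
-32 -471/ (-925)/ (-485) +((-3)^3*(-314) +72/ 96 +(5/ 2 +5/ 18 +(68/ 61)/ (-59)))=491133130792981/ 58125649500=8449.51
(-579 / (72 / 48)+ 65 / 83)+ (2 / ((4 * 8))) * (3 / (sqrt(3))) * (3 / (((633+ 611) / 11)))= -31973 / 83+ 33 * sqrt(3) / 19904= -385.21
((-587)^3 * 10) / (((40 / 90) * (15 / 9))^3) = -3981123005049 / 800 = -4976403756.31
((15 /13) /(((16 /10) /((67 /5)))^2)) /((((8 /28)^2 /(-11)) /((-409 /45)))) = 989604539 /9984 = 99119.04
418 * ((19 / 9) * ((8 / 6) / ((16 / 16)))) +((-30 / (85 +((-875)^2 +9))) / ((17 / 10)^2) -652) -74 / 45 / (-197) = 3087424272562742 / 5885281776645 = 524.60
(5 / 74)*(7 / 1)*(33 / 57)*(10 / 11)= 175 / 703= 0.25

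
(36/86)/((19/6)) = 108/817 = 0.13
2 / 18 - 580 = -5219 / 9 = -579.89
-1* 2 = -2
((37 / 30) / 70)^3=0.00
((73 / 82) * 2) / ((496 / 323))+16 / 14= 327741 / 142352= 2.30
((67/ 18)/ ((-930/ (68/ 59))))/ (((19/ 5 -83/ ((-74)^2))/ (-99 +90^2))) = -5544838796/ 568612323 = -9.75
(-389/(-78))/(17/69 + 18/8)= 17894/8957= 2.00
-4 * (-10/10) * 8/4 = 8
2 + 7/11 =29/11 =2.64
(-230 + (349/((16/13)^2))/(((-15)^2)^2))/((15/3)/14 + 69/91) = -38749633247/187920000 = -206.20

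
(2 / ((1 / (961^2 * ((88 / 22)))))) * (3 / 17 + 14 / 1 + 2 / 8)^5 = 839057670988781780421 / 181741696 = 4616759331819.94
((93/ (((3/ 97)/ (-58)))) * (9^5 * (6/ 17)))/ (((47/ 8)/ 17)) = -494327994912/ 47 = -10517616913.02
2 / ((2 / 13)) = 13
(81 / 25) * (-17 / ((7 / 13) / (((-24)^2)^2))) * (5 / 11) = -5939122176 / 385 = -15426291.37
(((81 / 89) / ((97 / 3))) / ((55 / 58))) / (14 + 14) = 7047 / 6647410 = 0.00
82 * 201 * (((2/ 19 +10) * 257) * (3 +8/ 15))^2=12525291548516352/ 9025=1387843938893.78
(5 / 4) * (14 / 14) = 5 / 4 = 1.25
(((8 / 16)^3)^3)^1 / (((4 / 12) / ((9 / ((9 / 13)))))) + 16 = 8231 / 512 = 16.08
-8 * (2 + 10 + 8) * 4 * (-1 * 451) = 288640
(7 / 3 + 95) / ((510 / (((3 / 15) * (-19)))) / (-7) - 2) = 9709 / 1713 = 5.67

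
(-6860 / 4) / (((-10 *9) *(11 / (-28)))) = -4802 / 99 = -48.51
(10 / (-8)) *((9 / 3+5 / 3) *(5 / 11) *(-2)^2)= -350 / 33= -10.61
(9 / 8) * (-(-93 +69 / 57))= 1962 / 19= 103.26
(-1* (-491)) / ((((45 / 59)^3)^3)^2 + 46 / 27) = 994904661816814907774202359535459297 / 3467644112546532003213342528233041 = 286.91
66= 66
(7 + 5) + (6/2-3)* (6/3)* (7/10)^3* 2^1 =12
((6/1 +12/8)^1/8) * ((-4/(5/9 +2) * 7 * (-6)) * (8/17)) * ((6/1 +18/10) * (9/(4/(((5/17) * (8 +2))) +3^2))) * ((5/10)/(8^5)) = 710775/237027328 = 0.00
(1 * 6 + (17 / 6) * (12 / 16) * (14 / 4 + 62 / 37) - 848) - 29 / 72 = -4429723 / 5328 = -831.40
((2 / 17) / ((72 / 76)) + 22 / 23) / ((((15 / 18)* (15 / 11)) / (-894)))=-24932468 / 29325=-850.21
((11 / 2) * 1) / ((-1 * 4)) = -11 / 8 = -1.38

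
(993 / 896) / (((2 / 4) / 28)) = 993 / 16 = 62.06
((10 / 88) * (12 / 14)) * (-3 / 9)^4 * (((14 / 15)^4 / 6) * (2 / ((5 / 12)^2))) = 43904 / 25059375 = 0.00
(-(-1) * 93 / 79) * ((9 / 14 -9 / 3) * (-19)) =58311 / 1106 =52.72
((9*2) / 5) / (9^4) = 2 / 3645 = 0.00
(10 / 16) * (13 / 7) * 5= 325 / 56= 5.80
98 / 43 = 2.28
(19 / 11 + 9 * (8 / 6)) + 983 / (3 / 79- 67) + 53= 3028633 / 58190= 52.05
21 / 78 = 7 / 26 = 0.27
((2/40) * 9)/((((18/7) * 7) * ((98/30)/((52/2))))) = 39/196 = 0.20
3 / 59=0.05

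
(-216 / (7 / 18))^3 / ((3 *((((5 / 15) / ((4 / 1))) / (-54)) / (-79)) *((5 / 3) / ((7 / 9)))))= -334301524033536 / 245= -1364496016463.41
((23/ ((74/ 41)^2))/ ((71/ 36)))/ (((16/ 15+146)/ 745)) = 3888531225/ 214420994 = 18.14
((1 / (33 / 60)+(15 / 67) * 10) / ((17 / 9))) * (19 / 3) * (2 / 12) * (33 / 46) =3705 / 2278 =1.63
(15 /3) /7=5 /7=0.71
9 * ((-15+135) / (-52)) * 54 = -14580 / 13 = -1121.54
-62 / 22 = -31 / 11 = -2.82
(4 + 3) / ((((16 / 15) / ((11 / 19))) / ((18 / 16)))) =10395 / 2432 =4.27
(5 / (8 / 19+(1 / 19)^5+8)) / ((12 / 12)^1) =12380495 / 20851361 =0.59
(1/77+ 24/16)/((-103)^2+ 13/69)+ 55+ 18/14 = 6345286789/112733236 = 56.29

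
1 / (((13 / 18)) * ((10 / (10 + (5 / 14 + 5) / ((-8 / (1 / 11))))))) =22041 / 16016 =1.38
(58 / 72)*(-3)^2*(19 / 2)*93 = 51243 / 8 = 6405.38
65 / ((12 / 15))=325 / 4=81.25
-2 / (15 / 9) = -1.20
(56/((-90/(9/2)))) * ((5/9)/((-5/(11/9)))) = 154/405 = 0.38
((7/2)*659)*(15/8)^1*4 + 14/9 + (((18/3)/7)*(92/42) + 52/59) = 1800833737/104076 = 17303.06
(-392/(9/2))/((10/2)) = -784/45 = -17.42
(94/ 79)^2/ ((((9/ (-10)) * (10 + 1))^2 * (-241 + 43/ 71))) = -15683900/ 261004030947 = -0.00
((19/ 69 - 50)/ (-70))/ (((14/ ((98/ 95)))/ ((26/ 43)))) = 44603/ 1409325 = 0.03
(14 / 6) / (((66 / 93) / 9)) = 651 / 22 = 29.59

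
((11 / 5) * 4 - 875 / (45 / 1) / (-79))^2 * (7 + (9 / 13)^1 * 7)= 159266997274 / 164294325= 969.40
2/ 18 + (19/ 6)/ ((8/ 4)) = 1.69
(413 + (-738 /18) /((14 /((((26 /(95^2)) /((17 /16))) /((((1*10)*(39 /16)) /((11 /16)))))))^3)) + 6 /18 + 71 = 2024886349519713024794023 /4180770164183853515625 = 484.33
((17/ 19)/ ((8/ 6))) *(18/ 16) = 459/ 608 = 0.75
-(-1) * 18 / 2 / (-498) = -3 / 166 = -0.02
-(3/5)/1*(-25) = 15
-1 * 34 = -34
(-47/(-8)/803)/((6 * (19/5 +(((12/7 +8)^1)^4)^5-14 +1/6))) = 18751182579938820235/861202022576130231437462962678867310321096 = 0.00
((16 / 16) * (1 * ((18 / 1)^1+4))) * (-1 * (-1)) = 22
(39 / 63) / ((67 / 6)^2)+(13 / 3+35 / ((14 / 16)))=4179727 / 94269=44.34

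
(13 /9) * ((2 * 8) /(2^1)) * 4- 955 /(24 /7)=-16727 /72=-232.32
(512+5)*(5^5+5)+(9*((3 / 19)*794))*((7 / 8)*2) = 61567013 / 38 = 1620184.55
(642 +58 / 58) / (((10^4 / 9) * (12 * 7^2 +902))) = 5787 / 14900000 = 0.00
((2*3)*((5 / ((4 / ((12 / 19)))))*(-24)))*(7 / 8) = -1890 / 19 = -99.47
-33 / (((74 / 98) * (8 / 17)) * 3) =-9163 / 296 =-30.96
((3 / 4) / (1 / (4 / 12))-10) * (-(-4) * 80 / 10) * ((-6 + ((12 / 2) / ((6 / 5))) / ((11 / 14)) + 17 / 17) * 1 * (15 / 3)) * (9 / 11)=-210600 / 121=-1740.50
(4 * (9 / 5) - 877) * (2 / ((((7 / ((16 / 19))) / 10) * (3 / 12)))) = -1113344 / 133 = -8371.01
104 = 104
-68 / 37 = -1.84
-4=-4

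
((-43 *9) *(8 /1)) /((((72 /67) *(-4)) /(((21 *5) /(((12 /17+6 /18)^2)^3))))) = 5322965041241505 /88657444516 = 60039.68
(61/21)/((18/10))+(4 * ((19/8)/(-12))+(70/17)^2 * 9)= 67038427/436968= 153.42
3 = 3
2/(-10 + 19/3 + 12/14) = -42/59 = -0.71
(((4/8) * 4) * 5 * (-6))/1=-60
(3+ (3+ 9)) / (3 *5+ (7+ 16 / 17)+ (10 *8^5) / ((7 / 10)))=357 / 11141666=0.00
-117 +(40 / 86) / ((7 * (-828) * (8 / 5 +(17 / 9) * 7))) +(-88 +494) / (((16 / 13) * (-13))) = -5259493299 / 36941128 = -142.38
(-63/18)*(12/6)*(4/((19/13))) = -19.16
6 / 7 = 0.86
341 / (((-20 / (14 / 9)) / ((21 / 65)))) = -16709 / 1950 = -8.57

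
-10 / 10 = -1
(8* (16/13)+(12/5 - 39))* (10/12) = -1739/78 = -22.29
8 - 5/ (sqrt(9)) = 6.33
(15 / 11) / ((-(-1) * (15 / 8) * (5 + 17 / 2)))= 0.05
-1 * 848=-848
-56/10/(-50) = 14/125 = 0.11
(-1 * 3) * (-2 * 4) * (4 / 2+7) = 216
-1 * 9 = -9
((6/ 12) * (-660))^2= 108900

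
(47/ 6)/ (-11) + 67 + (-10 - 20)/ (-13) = 58855/ 858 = 68.60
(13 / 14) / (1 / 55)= 51.07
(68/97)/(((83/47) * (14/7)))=1598/8051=0.20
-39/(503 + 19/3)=-117/1528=-0.08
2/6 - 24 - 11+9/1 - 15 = -122/3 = -40.67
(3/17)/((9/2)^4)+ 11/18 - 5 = -326317/74358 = -4.39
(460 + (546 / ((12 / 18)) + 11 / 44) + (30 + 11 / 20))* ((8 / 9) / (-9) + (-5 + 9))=689828 / 135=5109.84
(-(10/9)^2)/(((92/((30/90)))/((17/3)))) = -425/16767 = -0.03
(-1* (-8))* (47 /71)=376 /71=5.30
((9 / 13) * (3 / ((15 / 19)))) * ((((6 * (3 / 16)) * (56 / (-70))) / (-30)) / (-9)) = -57 / 6500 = -0.01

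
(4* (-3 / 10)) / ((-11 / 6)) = 0.65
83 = 83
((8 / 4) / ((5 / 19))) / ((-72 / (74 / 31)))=-0.25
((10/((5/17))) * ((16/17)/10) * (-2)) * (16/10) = -256/25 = -10.24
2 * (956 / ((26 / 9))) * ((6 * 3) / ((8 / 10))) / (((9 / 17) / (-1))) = -365670 / 13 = -28128.46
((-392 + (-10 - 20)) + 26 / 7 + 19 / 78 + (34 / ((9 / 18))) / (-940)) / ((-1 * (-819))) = -53648267 / 105085890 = -0.51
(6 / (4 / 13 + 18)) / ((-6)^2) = 13 / 1428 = 0.01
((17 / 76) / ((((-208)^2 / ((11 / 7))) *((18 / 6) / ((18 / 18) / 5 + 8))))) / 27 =7667 / 9321661440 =0.00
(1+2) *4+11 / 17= 215 / 17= 12.65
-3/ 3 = -1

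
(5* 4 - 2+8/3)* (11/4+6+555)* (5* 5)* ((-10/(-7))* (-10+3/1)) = -8738125/3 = -2912708.33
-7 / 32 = -0.22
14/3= 4.67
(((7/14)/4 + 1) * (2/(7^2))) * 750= 3375/98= 34.44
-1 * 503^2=-253009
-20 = -20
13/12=1.08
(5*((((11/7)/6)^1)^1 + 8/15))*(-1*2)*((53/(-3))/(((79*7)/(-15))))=-44255/11613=-3.81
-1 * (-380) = 380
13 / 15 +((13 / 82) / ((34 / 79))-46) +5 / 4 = -43.51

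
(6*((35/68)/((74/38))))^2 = 2.51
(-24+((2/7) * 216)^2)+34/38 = 3524345/931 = 3785.55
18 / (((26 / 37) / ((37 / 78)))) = 4107 / 338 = 12.15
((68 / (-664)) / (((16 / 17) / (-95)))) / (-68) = -1615 / 10624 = -0.15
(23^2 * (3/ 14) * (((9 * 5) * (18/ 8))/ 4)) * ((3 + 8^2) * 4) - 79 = 43058821/ 56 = 768907.52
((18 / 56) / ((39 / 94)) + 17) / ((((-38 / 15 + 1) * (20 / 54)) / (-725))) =189975375 / 8372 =22691.76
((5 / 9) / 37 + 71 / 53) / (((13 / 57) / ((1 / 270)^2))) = 113563 / 1393829775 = 0.00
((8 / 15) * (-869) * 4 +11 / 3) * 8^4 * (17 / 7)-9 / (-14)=-184047317 / 10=-18404731.70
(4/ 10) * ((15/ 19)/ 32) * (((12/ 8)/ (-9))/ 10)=-0.00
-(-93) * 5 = 465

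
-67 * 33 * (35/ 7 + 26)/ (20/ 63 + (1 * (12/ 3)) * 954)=-4318083/ 240428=-17.96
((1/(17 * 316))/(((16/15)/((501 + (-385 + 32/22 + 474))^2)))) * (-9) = -1428571215/2600048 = -549.44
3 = 3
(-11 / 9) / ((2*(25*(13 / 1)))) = -11 / 5850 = -0.00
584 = 584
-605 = -605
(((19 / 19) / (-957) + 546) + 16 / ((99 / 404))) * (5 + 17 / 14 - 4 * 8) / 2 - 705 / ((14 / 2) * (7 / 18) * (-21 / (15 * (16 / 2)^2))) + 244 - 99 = 16160852849 / 3939012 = 4102.77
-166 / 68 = -83 / 34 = -2.44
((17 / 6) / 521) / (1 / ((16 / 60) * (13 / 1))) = 442 / 23445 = 0.02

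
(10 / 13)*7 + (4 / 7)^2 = 3638 / 637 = 5.71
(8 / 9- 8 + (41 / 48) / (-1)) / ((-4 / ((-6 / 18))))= -0.66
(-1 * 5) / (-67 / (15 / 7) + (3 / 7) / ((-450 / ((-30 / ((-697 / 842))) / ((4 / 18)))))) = 365925 / 2299618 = 0.16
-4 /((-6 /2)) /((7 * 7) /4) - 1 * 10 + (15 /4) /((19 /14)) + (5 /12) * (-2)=-7412 /931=-7.96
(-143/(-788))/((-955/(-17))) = 2431/752540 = 0.00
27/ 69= 9/ 23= 0.39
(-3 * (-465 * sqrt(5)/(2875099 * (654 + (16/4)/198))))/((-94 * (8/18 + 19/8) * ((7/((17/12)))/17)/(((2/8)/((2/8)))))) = -119737035 * sqrt(5)/12432861551642924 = -0.00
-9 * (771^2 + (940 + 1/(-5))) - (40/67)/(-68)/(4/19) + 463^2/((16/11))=-474830736659/91120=-5211048.47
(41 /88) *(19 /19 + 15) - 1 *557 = -6045 /11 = -549.55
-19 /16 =-1.19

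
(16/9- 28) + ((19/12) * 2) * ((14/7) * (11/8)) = -1261/72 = -17.51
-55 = -55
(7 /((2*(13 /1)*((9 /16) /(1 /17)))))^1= 56 /1989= 0.03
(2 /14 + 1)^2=1.31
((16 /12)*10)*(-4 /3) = -160 /9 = -17.78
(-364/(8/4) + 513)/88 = 331/88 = 3.76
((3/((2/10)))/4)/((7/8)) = 30/7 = 4.29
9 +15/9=32/3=10.67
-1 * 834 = -834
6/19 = 0.32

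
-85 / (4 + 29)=-85 / 33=-2.58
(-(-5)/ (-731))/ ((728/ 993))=-4965/ 532168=-0.01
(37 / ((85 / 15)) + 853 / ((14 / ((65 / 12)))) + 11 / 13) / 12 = 12527185 / 445536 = 28.12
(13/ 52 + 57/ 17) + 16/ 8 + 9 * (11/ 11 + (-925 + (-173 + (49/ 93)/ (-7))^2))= 17074454861/ 65348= 261285.04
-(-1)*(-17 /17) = -1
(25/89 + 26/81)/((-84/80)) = -86780/151389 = -0.57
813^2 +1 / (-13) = 8592596 / 13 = 660968.92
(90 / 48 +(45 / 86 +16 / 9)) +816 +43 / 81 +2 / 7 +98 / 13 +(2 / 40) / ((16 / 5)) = 16807063153 / 20284992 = 828.55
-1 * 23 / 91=-23 / 91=-0.25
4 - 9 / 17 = 3.47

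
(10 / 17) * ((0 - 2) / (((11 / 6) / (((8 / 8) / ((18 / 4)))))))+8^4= 2297776 / 561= 4095.86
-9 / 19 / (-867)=3 / 5491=0.00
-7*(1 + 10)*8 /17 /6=-308 /51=-6.04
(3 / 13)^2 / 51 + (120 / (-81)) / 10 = -11411 / 77571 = -0.15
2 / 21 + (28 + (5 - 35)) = -40 / 21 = -1.90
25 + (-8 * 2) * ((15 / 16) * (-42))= 655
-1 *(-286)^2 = -81796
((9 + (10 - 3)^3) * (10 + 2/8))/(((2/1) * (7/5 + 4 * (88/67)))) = 604340/2229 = 271.13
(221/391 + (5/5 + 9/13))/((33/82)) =5.61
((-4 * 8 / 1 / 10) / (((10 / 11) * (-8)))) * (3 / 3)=11 / 25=0.44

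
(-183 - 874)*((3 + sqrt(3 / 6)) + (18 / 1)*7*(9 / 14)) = -89535.41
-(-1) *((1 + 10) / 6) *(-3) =-11 / 2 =-5.50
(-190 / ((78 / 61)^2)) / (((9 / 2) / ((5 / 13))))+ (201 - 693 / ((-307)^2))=3204520052417 / 16772269293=191.06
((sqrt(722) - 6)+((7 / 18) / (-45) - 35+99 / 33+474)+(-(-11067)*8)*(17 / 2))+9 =19*sqrt(2)+609930803 / 810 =753027.86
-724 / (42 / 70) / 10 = -362 / 3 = -120.67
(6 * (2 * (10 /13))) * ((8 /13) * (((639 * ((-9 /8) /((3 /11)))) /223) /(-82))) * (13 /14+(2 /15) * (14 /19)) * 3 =518360634 /205507211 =2.52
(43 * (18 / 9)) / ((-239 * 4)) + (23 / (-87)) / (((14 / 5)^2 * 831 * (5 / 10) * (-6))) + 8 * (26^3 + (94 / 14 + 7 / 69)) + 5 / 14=32870217379699163 / 233680966092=140662.79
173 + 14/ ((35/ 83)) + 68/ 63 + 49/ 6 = 135731/ 630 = 215.45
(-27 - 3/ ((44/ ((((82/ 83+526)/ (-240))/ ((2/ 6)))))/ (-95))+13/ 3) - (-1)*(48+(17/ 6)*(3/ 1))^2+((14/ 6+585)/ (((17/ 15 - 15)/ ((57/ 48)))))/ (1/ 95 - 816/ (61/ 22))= 24305587133087935/ 7772599046784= 3127.09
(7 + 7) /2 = 7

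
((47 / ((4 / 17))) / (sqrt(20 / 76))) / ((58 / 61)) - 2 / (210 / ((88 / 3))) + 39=12197 / 315 + 48739 * sqrt(95) / 1160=448.25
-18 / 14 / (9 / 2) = -2 / 7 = -0.29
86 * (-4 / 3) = -344 / 3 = -114.67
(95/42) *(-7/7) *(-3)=95/14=6.79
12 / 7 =1.71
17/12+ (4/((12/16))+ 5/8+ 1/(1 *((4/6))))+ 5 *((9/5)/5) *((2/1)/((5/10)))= 643/40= 16.08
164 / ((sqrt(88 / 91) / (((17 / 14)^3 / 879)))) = 201433 * sqrt(2002) / 26531736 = 0.34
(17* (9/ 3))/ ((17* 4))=3/ 4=0.75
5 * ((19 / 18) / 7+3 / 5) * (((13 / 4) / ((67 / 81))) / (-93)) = -18447 / 116312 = -0.16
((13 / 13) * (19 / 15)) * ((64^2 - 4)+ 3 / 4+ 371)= 67849 / 12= 5654.08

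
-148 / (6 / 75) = -1850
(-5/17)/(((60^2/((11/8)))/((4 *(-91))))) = 1001/24480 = 0.04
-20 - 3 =-23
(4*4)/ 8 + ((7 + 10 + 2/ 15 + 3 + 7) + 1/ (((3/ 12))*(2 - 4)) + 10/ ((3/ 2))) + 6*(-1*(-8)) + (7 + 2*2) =464/ 5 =92.80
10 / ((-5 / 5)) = -10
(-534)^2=285156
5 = 5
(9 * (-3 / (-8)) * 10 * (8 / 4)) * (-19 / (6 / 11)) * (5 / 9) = -5225 / 4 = -1306.25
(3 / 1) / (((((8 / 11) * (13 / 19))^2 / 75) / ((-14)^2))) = 481583025 / 2704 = 178100.23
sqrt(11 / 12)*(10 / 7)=5*sqrt(33) / 21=1.37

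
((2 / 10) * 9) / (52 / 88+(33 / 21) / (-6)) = 2079 / 380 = 5.47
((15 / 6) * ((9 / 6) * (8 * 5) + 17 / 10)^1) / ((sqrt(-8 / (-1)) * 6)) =617 * sqrt(2) / 96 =9.09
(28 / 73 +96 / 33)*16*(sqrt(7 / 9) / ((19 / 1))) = 42304*sqrt(7) / 45771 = 2.45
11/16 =0.69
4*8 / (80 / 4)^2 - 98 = -2448 / 25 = -97.92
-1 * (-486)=486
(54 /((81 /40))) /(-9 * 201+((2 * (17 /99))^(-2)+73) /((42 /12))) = -64736 /4335015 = -0.01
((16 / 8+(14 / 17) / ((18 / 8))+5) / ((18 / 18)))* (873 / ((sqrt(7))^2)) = 15617 / 17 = 918.65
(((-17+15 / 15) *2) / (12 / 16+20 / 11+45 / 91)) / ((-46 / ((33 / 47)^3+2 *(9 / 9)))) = 15604901312 / 29283173327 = 0.53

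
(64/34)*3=96/17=5.65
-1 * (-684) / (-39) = -228 / 13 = -17.54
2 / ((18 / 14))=14 / 9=1.56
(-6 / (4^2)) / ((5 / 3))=-9 / 40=-0.22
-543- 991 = -1534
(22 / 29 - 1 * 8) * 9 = -1890 / 29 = -65.17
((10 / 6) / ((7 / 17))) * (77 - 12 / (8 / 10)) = 5270 / 21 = 250.95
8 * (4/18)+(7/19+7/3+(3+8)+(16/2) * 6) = 10855/171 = 63.48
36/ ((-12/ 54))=-162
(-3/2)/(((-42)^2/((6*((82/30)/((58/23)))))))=-943/170520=-0.01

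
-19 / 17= -1.12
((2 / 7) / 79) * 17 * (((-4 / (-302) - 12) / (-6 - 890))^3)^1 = 12600699625 / 85597290853695488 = 0.00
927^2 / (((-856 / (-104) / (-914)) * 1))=-10210547178 / 107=-95425674.56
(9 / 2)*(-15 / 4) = -135 / 8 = -16.88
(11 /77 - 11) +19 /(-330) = -25213 /2310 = -10.91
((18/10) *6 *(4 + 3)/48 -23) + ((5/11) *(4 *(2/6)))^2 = -917273/43560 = -21.06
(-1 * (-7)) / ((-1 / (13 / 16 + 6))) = -763 / 16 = -47.69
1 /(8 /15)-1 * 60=-465 /8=-58.12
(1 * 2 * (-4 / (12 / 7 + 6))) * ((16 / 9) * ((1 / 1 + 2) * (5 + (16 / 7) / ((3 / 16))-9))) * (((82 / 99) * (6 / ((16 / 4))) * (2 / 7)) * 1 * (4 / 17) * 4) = -14442496 / 954261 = -15.13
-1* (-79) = 79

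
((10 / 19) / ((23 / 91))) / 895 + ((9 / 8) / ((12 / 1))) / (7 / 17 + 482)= 0.00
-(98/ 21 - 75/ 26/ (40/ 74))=209/ 312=0.67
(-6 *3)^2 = 324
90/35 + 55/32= 961/224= 4.29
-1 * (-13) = 13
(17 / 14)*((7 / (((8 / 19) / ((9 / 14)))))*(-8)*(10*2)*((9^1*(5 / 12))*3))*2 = -654075 / 14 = -46719.64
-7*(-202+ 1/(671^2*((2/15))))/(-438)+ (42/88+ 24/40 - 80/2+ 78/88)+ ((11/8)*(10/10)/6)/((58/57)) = -18776245541089/457516894560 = -41.04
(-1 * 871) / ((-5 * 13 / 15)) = 201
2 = 2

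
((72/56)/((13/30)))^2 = 72900/8281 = 8.80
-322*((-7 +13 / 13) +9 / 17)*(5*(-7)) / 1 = -1048110 / 17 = -61653.53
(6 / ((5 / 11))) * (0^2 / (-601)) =0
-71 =-71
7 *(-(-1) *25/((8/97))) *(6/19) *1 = 50925/76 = 670.07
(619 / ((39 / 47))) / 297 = 29093 / 11583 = 2.51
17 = 17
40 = 40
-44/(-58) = 22/29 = 0.76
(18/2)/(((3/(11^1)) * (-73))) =-33/73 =-0.45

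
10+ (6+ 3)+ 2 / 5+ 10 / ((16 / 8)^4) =801 / 40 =20.02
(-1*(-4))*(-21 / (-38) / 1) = 42 / 19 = 2.21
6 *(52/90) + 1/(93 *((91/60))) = 146992/42315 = 3.47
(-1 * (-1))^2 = 1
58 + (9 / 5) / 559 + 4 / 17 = 2767203 / 47515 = 58.24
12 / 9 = 4 / 3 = 1.33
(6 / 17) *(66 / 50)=198 / 425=0.47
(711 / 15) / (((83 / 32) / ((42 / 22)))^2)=107025408 / 4167845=25.68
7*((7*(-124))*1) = -6076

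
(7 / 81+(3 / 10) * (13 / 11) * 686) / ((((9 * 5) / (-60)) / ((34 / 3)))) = -147413392 / 40095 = -3676.60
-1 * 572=-572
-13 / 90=-0.14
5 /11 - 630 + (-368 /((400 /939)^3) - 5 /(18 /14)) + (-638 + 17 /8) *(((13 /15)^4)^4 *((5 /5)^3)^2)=-100963605094378153537970159 /18496637929687500000000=-5458.48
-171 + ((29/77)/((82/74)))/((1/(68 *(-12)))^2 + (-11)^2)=-43493990124231/254354997589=-171.00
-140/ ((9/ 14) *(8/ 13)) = -3185/ 9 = -353.89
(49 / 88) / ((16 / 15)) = 735 / 1408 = 0.52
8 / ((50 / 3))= 12 / 25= 0.48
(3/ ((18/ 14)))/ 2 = 7/ 6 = 1.17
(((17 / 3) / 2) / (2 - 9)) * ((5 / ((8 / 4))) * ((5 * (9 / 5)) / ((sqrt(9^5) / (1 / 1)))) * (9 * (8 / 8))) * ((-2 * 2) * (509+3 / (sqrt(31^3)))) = 85 * sqrt(31) / 20181+43265 / 63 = 686.77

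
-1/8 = -0.12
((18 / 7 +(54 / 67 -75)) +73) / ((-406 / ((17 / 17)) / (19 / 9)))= -6137 / 856863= -0.01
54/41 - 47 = -1873/41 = -45.68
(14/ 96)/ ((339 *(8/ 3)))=7/ 43392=0.00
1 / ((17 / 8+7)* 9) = 0.01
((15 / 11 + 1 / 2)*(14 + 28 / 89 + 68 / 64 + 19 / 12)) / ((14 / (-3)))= -2970655 / 438592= -6.77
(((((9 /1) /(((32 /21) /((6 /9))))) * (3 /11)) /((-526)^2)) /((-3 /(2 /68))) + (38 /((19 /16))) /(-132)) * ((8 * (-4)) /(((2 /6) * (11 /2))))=4.23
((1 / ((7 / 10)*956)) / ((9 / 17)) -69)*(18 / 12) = -2077781 / 20076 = -103.50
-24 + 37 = 13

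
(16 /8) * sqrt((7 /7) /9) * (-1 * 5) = -10 /3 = -3.33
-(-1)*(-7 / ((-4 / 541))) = 3787 / 4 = 946.75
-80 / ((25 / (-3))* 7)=48 / 35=1.37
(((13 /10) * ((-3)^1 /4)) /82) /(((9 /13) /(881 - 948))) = 11323 /9840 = 1.15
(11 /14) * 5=55 /14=3.93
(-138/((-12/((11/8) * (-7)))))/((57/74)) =-65527/456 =-143.70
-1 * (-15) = 15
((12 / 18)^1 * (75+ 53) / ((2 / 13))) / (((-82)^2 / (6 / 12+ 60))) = 25168 / 5043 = 4.99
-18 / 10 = -9 / 5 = -1.80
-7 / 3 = -2.33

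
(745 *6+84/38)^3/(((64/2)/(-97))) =-271136805156.14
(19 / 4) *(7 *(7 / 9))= 931 / 36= 25.86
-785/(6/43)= -33755/6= -5625.83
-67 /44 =-1.52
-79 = -79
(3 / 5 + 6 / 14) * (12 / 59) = 432 / 2065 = 0.21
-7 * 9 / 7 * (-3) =27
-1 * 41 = -41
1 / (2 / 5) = 5 / 2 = 2.50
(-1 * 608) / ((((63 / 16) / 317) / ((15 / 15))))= -3083776 / 63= -48948.83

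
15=15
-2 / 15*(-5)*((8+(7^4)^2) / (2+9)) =3843206 / 11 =349382.36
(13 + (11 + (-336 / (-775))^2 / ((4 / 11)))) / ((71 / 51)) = 750998664 / 42644375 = 17.61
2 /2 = 1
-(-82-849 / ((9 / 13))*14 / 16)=1155.04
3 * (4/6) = 2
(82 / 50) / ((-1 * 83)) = -0.02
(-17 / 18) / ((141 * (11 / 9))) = -17 / 3102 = -0.01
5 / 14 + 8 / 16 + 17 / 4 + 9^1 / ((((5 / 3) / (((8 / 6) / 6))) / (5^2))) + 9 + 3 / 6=1249 / 28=44.61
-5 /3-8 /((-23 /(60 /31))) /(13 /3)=-1.51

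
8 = 8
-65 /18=-3.61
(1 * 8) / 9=8 / 9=0.89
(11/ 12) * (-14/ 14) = -11/ 12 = -0.92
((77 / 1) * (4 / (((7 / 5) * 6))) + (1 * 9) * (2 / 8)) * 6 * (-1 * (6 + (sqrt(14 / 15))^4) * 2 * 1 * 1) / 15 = -721982 / 3375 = -213.92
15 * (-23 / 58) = -345 / 58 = -5.95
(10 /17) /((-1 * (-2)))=5 /17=0.29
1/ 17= 0.06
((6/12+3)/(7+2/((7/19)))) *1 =49/174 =0.28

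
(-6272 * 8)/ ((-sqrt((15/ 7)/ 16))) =200704 * sqrt(105)/ 15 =137106.93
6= 6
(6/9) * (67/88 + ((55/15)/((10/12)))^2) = 44267/3300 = 13.41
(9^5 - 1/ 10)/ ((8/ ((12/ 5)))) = 1771467/ 100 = 17714.67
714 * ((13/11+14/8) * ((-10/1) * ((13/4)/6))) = -997815/88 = -11338.81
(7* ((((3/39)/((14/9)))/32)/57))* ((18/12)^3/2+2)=177/252928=0.00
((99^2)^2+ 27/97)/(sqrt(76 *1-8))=4658890662 *sqrt(17)/1649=11648937.72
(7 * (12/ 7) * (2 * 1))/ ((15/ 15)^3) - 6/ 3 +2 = 24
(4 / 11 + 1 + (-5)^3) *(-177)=240720 / 11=21883.64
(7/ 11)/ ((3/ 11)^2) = 77/ 9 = 8.56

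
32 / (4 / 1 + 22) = 16 / 13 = 1.23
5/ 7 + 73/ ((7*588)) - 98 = -400355/ 4116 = -97.27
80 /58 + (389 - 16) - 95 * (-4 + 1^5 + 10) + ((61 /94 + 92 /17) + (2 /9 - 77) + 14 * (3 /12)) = -74623130 /208539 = -357.84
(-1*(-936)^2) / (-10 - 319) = 876096 / 329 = 2662.91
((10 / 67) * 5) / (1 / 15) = 750 / 67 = 11.19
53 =53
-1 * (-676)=676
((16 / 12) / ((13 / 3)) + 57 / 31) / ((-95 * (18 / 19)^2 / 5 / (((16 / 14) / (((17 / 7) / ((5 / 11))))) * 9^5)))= -119811150 / 75361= -1589.83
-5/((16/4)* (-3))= 5/12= 0.42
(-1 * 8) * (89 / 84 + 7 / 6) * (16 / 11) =-544 / 21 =-25.90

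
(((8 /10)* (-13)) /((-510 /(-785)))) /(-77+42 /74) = 75517 /360570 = 0.21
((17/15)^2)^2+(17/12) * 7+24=7202209/202500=35.57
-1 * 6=-6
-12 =-12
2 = 2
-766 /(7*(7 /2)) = -31.27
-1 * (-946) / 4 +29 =531 / 2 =265.50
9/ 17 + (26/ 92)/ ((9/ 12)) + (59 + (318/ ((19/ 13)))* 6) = 30430222/ 22287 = 1365.38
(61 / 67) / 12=0.08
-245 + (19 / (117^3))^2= -628465229433044 / 2565164201769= -245.00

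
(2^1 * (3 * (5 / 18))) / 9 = 5 / 27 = 0.19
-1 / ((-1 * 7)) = 1 / 7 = 0.14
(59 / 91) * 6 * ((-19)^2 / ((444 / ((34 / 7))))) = 362083 / 23569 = 15.36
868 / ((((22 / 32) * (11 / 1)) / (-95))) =-1319360 / 121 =-10903.80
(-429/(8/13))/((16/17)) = -94809/128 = -740.70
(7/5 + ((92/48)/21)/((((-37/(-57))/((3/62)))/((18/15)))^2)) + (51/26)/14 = 9223501597/5986020950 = 1.54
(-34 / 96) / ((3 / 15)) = -85 / 48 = -1.77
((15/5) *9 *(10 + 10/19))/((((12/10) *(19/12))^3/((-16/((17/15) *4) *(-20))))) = 6480000000/2215457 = 2924.90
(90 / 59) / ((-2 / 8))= -6.10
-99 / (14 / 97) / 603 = -1067 / 938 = -1.14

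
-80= -80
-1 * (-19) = 19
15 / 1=15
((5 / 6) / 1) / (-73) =-5 / 438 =-0.01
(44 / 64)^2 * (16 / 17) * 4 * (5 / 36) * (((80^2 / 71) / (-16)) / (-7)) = 15125 / 76041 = 0.20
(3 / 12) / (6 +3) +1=1.03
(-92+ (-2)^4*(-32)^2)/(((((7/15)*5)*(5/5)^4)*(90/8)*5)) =65168/525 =124.13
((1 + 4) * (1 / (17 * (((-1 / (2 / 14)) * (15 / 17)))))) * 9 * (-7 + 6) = 3 / 7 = 0.43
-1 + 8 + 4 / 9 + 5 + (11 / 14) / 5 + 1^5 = 8569 / 630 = 13.60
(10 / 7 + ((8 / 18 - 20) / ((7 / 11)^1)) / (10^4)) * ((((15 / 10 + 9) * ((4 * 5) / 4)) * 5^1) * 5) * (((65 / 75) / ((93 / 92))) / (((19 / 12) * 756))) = 1.34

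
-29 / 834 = -0.03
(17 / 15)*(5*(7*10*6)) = 2380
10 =10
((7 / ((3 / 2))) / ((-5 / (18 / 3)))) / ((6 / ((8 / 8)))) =-14 / 15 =-0.93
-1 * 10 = -10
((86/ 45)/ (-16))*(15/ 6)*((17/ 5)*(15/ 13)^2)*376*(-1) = 171785/ 338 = 508.24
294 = 294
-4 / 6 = -2 / 3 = -0.67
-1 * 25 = -25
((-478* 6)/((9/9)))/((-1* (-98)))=-1434/49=-29.27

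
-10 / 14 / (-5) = 1 / 7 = 0.14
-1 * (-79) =79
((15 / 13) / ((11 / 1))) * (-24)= -360 / 143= -2.52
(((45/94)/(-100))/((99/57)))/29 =-57/599720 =-0.00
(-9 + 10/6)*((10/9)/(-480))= 11/648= 0.02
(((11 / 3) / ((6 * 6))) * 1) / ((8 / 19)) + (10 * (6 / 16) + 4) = 6905 / 864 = 7.99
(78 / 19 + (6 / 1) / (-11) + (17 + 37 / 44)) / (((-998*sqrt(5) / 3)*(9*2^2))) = -17891*sqrt(5) / 50059680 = -0.00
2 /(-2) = -1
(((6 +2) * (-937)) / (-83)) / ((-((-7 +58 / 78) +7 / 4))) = 1169376 / 58349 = 20.04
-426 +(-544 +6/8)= -3877/4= -969.25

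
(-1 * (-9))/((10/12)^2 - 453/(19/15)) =-6156/244145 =-0.03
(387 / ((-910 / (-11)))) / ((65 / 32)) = 68112 / 29575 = 2.30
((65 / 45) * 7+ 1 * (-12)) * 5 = -85 / 9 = -9.44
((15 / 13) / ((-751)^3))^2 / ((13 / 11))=2475 / 394157394942453326197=0.00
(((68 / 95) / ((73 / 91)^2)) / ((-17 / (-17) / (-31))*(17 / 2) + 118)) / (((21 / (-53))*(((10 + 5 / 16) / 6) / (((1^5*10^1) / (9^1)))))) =-0.02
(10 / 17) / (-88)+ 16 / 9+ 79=543751 / 6732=80.77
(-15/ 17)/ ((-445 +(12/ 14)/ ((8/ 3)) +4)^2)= -3920/ 862755219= -0.00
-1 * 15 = -15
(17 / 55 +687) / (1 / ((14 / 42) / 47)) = 37802 / 7755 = 4.87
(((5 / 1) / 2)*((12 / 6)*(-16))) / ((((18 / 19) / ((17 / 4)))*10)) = -323 / 9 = -35.89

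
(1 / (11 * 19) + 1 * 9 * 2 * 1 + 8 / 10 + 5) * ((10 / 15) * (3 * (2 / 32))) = 6219 / 2090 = 2.98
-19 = -19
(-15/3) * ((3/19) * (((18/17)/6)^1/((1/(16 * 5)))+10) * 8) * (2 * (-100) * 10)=98400000/323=304643.96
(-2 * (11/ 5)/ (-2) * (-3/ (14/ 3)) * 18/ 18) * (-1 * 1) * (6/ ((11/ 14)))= 54/ 5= 10.80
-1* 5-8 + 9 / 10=-12.10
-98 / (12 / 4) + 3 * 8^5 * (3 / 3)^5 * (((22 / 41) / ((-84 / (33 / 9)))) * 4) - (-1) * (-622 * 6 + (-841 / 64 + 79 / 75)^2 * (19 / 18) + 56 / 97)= -148011015770768299 / 11545390080000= -12819.92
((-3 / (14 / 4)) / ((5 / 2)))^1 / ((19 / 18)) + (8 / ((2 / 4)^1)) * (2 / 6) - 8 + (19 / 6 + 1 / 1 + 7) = 8.18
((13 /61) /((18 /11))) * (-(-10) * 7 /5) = 1001 /549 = 1.82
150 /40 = 15 /4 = 3.75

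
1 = 1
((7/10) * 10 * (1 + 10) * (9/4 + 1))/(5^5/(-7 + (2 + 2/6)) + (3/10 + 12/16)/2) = -70070/187353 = -0.37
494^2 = 244036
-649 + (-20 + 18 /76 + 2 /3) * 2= -39170 /57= -687.19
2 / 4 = 1 / 2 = 0.50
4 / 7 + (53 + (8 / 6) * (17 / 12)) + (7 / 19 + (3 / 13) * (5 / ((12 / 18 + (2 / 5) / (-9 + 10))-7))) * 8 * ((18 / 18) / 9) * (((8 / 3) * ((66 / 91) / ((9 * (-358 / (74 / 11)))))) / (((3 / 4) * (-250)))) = 55.46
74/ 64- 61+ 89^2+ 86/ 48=754843/ 96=7862.95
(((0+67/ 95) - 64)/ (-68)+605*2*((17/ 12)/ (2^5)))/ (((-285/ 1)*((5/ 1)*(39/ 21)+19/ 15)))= -118292293/ 6527804160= -0.02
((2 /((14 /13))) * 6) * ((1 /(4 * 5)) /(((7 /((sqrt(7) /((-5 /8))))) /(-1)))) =156 * sqrt(7) /1225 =0.34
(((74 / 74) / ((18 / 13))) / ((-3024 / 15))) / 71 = -65 / 1288224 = -0.00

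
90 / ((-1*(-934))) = 45 / 467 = 0.10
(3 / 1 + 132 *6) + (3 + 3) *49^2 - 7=15194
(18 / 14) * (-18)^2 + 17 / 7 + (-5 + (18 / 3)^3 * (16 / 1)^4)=14156190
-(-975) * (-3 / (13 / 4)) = -900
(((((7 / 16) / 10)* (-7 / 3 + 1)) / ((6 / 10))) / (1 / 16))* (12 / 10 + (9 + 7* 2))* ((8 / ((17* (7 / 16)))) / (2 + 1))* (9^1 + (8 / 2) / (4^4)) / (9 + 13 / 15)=-69817 / 5661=-12.33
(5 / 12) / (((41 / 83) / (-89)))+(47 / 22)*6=-336913 / 5412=-62.25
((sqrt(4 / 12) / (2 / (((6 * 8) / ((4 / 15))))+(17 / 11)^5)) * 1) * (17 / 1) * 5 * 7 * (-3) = -8624281050 * sqrt(3) / 127948181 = -116.75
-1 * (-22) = 22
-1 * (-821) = 821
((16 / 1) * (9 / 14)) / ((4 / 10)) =180 / 7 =25.71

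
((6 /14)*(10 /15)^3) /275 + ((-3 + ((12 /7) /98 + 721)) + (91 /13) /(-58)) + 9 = 35790713111 /49237650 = 726.90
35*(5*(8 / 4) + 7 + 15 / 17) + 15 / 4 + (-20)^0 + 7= 43359 / 68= 637.63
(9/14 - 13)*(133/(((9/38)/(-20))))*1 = 1249060/9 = 138784.44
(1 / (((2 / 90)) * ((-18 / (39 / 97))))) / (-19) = 0.05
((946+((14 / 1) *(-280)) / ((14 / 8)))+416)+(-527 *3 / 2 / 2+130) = -4573 / 4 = -1143.25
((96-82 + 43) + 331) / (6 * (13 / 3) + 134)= 97 / 40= 2.42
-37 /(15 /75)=-185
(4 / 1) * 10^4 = 40000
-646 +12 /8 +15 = -1259 /2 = -629.50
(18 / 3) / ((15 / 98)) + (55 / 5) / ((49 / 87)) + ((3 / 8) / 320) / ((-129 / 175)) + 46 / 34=5509314193 / 91696640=60.08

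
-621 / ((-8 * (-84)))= -207 / 224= -0.92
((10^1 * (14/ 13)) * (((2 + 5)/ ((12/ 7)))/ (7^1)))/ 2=245/ 78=3.14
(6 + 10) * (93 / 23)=1488 / 23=64.70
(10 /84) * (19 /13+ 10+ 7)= 200 /91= 2.20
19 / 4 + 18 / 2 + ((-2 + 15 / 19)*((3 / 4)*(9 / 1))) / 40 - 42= -86501 / 3040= -28.45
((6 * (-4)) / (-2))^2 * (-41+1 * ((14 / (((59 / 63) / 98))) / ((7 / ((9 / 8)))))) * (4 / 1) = 6608160 / 59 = 112002.71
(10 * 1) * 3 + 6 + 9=45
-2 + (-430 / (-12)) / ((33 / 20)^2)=36466 / 3267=11.16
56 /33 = 1.70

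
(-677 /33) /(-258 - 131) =677 /12837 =0.05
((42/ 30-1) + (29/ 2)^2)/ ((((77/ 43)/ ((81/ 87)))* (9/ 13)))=642291/ 4060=158.20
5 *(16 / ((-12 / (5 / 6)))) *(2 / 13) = -100 / 117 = -0.85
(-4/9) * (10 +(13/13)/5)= -68/15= -4.53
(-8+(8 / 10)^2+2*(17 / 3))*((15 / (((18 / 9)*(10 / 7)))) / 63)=149 / 450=0.33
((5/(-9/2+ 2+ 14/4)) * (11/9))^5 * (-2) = -1006568750/59049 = -17046.33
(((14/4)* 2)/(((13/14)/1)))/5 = 98/65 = 1.51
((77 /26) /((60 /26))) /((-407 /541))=-3787 /2220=-1.71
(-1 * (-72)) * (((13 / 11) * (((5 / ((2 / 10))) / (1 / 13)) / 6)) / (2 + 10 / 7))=29575 / 22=1344.32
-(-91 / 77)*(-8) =-104 / 11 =-9.45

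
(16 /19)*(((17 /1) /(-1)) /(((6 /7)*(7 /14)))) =-33.40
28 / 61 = 0.46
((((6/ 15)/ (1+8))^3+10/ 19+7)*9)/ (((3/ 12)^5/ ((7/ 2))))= 46703200768/ 192375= 242771.67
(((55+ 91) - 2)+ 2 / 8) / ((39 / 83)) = 47891 / 156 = 306.99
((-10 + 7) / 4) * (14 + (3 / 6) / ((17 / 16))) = -369 / 34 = -10.85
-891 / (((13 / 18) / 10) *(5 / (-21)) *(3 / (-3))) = -673596 / 13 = -51815.08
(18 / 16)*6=27 / 4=6.75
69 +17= 86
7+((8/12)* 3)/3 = 23/3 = 7.67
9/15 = 3/5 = 0.60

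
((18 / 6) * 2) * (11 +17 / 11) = 828 / 11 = 75.27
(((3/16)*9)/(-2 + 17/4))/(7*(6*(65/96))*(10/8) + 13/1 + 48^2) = 0.00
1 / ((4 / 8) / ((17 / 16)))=17 / 8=2.12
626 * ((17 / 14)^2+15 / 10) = 182479 / 98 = 1862.03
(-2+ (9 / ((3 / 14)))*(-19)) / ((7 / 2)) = -228.57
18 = 18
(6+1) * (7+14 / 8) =61.25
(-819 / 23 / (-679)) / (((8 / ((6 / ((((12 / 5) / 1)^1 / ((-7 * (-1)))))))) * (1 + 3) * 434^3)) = 585 / 1667441832448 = 0.00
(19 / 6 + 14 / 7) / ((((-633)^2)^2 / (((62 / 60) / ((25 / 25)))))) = 961 / 28899301449780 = 0.00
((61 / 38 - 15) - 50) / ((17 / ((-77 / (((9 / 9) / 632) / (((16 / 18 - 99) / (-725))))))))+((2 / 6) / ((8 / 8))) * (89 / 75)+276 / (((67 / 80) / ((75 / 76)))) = 3513747439289 / 141207525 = 24883.57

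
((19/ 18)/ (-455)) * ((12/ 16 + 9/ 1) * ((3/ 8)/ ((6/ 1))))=-19/ 13440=-0.00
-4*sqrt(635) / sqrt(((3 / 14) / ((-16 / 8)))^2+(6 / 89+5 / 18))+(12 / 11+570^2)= 3573912 / 11 - 336*sqrt(506340491) / 44797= 324732.31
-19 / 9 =-2.11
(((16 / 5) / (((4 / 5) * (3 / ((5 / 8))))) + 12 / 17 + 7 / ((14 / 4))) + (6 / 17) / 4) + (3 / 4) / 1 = 893 / 204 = 4.38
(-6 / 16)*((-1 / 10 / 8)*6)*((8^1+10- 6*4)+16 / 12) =-21 / 160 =-0.13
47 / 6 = 7.83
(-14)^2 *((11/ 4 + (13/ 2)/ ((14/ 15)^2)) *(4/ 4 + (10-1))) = 20015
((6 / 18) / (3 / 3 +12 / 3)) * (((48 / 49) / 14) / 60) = 2 / 25725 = 0.00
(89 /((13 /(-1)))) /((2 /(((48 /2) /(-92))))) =267 /299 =0.89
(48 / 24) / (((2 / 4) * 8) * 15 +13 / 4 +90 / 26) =104 / 3469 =0.03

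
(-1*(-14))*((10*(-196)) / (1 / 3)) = -82320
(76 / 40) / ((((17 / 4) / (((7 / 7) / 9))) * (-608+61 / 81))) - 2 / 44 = -4188419 / 91979690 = -0.05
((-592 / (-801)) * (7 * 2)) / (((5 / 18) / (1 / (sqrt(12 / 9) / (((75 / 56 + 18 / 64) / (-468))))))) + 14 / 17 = 14 / 17 - 4477 * sqrt(3) / 69420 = 0.71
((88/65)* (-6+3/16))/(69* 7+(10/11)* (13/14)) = -78771/4843280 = -0.02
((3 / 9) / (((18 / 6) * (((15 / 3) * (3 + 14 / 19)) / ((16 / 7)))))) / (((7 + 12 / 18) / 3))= 304 / 57155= 0.01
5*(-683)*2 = -6830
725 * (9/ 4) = 6525/ 4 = 1631.25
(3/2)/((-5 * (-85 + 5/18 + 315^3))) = -27/2813021125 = -0.00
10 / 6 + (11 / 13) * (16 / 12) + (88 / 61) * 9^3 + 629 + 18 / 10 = 20046251 / 11895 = 1685.27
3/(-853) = -3/853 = -0.00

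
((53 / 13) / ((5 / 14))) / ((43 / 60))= 8904 / 559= 15.93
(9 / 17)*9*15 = 1215 / 17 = 71.47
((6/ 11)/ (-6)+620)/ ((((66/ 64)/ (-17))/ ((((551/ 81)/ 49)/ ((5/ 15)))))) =-681318112/ 160083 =-4256.03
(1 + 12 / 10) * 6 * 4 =264 / 5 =52.80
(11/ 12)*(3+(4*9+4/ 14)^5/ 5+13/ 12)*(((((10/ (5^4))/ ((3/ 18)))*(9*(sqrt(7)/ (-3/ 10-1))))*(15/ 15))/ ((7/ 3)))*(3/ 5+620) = -3897327844171011591*sqrt(7)/ 1911796250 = -5393545600.56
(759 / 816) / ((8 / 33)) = 8349 / 2176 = 3.84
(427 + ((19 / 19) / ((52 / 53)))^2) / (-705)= -1157417 / 1906320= -0.61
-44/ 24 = -11/ 6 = -1.83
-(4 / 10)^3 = -8 / 125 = -0.06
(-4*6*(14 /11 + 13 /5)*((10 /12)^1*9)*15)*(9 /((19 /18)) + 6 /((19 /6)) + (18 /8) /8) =-187108785 /1672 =-111907.17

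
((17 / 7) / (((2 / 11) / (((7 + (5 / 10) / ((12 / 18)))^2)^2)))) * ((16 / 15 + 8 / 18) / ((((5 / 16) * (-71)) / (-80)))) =5871746518 / 22365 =262541.76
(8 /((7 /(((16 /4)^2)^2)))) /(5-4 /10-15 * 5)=-320 /77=-4.16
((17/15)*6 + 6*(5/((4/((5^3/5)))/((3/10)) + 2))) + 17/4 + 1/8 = 17493/760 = 23.02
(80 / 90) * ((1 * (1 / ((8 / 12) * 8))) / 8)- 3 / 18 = -7 / 48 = -0.15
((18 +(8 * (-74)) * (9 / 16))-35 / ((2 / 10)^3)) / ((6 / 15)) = -11725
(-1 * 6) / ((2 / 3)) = -9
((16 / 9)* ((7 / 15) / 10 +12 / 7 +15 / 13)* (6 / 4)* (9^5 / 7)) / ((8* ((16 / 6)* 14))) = 783127521 / 3567200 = 219.54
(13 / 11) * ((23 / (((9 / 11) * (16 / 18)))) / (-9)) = -299 / 72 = -4.15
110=110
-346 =-346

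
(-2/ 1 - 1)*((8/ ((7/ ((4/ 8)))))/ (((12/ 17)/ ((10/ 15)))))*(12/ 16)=-17/ 14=-1.21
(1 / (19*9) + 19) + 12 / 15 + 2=18644 / 855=21.81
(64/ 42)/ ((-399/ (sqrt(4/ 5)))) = -0.00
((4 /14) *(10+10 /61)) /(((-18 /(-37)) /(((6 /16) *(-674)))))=-1932695 /1281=-1508.74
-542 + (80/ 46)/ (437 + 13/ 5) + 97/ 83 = -1134650953/ 2097991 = -540.83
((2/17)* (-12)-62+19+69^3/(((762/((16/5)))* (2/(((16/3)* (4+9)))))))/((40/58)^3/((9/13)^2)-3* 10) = -1018949207500971/625173749650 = -1629.87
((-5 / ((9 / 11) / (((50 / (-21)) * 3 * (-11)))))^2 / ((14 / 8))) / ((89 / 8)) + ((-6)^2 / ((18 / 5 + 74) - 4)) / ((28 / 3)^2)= 43103124437515 / 3639795264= 11842.18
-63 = -63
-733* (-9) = 6597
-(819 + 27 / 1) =-846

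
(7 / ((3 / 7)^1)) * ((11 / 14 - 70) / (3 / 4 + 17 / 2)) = -4522 / 37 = -122.22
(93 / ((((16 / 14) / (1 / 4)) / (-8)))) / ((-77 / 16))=372 / 11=33.82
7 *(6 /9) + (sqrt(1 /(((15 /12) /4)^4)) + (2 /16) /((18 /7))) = 53839 /3600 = 14.96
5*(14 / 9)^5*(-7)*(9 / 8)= -2352980 / 6561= -358.63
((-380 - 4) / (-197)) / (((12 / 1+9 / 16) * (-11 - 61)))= -256 / 118791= -0.00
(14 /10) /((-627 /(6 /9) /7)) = -98 /9405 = -0.01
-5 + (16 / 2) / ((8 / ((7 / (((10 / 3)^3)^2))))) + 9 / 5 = -3194897 / 1000000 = -3.19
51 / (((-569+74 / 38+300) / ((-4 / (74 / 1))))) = 969 / 93869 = 0.01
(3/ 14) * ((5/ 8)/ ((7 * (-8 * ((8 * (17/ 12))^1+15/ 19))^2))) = 48735/ 23958086656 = 0.00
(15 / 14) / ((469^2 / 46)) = 345 / 1539727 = 0.00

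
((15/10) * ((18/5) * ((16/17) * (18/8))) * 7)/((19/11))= 46.34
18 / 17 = 1.06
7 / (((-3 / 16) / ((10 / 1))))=-1120 / 3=-373.33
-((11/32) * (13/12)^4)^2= -0.22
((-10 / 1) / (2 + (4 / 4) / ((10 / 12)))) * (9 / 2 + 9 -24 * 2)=1725 / 16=107.81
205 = 205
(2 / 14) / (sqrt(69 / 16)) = 4 * sqrt(69) / 483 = 0.07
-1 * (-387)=387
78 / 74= 39 / 37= 1.05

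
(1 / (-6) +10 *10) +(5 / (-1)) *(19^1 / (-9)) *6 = 979 / 6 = 163.17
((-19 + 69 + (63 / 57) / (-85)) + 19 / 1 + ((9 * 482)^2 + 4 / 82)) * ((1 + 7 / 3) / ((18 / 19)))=1246054597664 / 18819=66212582.90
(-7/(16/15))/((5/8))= -21/2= -10.50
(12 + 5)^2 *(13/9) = 3757/9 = 417.44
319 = 319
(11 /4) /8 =11 /32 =0.34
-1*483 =-483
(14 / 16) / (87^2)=7 / 60552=0.00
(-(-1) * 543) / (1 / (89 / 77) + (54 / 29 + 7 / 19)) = 26628177 / 151808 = 175.41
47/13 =3.62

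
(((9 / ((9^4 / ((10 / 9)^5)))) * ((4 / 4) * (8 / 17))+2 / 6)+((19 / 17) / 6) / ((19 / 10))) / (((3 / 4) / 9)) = 1265903816 / 243931419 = 5.19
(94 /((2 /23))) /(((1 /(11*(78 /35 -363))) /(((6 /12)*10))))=-150147657 /7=-21449665.29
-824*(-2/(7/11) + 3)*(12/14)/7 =4944/343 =14.41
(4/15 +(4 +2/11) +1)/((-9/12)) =-3596/495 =-7.26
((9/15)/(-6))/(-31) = 1/310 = 0.00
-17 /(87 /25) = -4.89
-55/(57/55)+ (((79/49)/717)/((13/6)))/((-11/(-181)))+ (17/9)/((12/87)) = -45084406877/1145476332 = -39.36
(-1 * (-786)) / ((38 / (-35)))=-723.95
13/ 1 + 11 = 24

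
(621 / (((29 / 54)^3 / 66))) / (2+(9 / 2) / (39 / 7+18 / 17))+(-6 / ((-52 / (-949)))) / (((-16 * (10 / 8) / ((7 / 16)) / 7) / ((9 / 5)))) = 10866387839643279 / 109965123200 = 98816.67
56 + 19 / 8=467 / 8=58.38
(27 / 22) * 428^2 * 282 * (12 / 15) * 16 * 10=89264830464 / 11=8114984587.64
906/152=453/76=5.96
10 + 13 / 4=53 / 4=13.25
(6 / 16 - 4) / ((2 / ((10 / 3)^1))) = -145 / 24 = -6.04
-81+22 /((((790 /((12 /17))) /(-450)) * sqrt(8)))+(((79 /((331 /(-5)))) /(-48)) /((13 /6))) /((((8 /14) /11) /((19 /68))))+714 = 5927564509 /9363328 - 2970 * sqrt(2) /1343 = 629.93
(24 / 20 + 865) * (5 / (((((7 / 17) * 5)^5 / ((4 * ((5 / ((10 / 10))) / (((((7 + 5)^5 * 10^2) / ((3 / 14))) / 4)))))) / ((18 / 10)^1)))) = 6149400667 / 42353640000000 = 0.00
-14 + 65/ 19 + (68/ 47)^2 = -356153/ 41971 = -8.49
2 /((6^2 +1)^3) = 2 /50653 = 0.00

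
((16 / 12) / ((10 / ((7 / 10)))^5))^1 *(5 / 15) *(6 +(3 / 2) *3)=117649 / 15000000000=0.00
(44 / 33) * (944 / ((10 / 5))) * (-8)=-15104 / 3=-5034.67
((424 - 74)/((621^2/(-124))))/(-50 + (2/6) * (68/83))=1801100/795834477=0.00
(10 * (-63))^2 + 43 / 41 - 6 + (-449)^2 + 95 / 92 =2257530991 / 3772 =598497.08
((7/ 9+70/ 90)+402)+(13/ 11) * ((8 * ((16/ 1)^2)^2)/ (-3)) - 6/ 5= -102036994/ 495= -206135.34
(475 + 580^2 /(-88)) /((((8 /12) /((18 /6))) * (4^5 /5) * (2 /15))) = -24856875 /45056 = -551.69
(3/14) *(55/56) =165/784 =0.21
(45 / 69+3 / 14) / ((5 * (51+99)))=0.00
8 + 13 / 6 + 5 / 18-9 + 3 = 40 / 9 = 4.44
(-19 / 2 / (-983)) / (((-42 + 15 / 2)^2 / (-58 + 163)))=1330 / 1560021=0.00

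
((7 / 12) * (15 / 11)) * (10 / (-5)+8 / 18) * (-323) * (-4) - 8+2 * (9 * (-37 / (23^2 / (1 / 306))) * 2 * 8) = -1430503174 / 890307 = -1606.75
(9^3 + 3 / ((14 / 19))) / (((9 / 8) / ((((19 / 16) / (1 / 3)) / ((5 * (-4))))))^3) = -23464639 / 8064000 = -2.91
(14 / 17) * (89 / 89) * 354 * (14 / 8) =8673 / 17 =510.18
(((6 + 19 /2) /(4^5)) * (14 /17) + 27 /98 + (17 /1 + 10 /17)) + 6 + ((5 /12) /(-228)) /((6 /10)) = 10446536521 /437584896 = 23.87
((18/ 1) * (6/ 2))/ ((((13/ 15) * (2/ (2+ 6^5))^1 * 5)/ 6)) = 3780108/ 13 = 290777.54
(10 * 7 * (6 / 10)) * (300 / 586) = 6300 / 293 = 21.50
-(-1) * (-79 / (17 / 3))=-237 / 17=-13.94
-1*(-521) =521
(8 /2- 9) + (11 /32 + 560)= 17771 /32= 555.34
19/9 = 2.11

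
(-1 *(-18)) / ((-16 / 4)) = -9 / 2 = -4.50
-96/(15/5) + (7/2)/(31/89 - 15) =-84079/2608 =-32.24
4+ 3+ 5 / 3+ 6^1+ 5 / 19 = 851 / 57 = 14.93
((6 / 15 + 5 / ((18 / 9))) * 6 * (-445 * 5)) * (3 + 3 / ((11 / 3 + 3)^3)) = -186459183 / 1600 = -116536.99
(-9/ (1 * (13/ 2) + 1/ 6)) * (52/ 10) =-351/ 50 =-7.02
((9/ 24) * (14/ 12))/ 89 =7/ 1424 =0.00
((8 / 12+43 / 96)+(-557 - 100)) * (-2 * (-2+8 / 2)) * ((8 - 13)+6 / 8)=-1070405 / 96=-11150.05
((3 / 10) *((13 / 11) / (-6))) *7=-0.41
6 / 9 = 2 / 3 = 0.67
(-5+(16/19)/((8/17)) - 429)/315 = -8212/5985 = -1.37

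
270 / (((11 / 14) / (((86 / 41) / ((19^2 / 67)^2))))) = 1459284120 / 58774771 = 24.83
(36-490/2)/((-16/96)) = 1254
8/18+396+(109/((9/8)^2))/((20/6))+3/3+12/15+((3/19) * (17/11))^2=2501132066/5896935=424.14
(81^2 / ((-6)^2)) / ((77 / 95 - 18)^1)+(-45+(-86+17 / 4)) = -448593 / 3266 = -137.35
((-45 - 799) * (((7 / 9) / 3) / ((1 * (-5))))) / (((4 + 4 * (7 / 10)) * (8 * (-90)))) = -1477 / 165240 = -0.01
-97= -97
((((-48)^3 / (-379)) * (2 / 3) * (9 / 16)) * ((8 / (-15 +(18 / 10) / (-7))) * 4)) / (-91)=1105920 / 438503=2.52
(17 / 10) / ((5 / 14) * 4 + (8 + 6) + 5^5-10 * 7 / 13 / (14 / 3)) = 0.00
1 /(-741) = -1 /741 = -0.00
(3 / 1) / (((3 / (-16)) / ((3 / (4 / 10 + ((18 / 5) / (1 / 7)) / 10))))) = -16.44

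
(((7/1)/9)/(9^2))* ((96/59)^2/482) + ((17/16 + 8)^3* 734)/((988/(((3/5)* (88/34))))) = 858.69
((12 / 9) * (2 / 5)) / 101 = 8 / 1515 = 0.01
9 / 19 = 0.47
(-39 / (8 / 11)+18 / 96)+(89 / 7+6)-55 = -10049 / 112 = -89.72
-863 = -863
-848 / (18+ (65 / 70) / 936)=-47.11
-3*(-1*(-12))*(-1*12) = 432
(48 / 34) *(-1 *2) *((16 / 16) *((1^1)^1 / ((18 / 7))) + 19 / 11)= -3352 / 561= -5.98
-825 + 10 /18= -7420 /9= -824.44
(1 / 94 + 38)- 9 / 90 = 8909 / 235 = 37.91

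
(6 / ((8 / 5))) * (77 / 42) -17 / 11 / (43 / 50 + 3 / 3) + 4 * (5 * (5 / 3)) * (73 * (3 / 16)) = 3783415 / 8184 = 462.29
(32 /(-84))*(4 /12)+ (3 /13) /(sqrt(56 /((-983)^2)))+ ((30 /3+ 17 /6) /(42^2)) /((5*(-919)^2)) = -115825507 /912125880+ 2949*sqrt(14) /364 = 30.19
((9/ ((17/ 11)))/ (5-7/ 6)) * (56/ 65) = 33264/ 25415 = 1.31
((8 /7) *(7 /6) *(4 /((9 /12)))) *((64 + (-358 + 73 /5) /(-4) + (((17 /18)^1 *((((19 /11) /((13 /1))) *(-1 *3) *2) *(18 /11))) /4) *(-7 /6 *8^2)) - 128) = 2508304 /7865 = 318.92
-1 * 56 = -56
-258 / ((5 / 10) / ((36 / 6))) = -3096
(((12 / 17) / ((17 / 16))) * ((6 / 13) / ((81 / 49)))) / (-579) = -6272 / 19577727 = -0.00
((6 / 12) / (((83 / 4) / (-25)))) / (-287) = 50 / 23821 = 0.00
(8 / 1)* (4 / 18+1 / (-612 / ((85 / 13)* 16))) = 0.41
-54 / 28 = -27 / 14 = -1.93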